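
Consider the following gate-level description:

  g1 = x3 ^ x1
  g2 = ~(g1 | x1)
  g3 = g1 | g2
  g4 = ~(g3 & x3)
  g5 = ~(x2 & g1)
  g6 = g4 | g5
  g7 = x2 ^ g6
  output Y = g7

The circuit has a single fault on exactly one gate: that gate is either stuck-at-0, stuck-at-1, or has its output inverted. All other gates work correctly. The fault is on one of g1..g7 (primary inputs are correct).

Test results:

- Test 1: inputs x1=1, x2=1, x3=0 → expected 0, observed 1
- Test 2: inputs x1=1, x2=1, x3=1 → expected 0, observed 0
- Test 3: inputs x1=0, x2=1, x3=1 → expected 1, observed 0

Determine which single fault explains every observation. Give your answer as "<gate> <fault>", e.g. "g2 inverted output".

Fault-free values for test 1 (x1=1, x2=1, x3=0): g1=1, g2=0, g3=1, g4=1, g5=0, g6=1, g7=0, giving Y=0. Observed 1.
Test 1: faults giving observed 1 are {g4 stuck-at-0, g4 inverted output, g6 stuck-at-0, g6 inverted output, g7 stuck-at-1, g7 inverted output}.
Test 2 (x1=1, x2=1, x3=1): fault-free g1=0, g2=0, g3=0, g4=1, g5=1, g6=1, g7=0 → 0; observed 0. Eliminates g6 stuck-at-0, g6 inverted output, g7 stuck-at-1, g7 inverted output.
Test 3 (x1=0, x2=1, x3=1): fault-free g1=1, g2=0, g3=1, g4=0, g5=0, g6=0, g7=1 → 1; observed 0. Eliminates g4 stuck-at-0.
Only g4 inverted output is consistent with every test.

g4 inverted output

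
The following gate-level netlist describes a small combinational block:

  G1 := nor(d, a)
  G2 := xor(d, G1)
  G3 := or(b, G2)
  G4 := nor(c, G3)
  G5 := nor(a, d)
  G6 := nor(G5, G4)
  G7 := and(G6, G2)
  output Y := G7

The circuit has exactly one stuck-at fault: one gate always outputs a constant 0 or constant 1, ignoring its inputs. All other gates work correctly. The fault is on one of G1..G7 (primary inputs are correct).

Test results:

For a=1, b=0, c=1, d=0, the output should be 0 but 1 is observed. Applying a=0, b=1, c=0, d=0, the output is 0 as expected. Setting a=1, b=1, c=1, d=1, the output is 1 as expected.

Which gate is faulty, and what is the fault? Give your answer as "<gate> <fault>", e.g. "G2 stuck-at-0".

Fault-free values for test 1 (a=1, b=0, c=1, d=0): G1=0, G2=0, G3=0, G4=0, G5=0, G6=1, G7=0, giving Y=0. Observed 1.
Test 1: faults giving observed 1 are {G1 stuck-at-1, G2 stuck-at-1, G7 stuck-at-1}.
Test 2 (a=0, b=1, c=0, d=0): fault-free G1=1, G2=1, G3=1, G4=0, G5=1, G6=0, G7=0 → 0; observed 0. Eliminates G7 stuck-at-1.
Test 3 (a=1, b=1, c=1, d=1): fault-free G1=0, G2=1, G3=1, G4=0, G5=0, G6=1, G7=1 → 1; observed 1. Eliminates G1 stuck-at-1.
Only G2 stuck-at-1 is consistent with every test.

G2 stuck-at-1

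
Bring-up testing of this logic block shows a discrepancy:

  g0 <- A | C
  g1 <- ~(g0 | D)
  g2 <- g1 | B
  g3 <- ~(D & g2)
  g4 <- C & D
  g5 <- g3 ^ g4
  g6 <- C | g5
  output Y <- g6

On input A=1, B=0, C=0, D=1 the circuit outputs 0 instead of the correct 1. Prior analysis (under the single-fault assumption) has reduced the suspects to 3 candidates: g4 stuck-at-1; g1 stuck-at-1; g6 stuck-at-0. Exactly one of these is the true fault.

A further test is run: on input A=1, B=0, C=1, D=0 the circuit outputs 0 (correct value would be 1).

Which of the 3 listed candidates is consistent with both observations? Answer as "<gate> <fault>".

Evaluate each candidate on input A=1, B=0, C=1, D=0:
  g4 stuck-at-1: g0=1, g1=0, g2=0, g3=1, g4=1 [stuck-at-1], g5=0, g6=1 → 1 — eliminated
  g1 stuck-at-1: g0=1, g1=1 [stuck-at-1], g2=1, g3=1, g4=0, g5=1, g6=1 → 1 — eliminated
  g6 stuck-at-0: g0=1, g1=0, g2=0, g3=1, g4=0, g5=1, g6=0 [stuck-at-0] → 0 — matches
Only g6 stuck-at-0 reproduces the observed 0.

g6 stuck-at-0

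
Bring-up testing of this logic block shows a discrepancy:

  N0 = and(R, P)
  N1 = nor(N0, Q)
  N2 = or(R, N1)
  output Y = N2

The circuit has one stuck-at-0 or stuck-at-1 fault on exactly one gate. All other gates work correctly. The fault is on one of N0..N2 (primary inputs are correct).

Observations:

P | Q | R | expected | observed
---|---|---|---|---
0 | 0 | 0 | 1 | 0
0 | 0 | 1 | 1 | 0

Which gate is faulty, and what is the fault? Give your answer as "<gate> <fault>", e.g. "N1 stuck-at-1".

Fault-free values for test 1 (P=0, Q=0, R=0): N0=0, N1=1, N2=1, giving Y=1. Observed 0.
Test 1: faults giving observed 0 are {N0 stuck-at-1, N1 stuck-at-0, N2 stuck-at-0}.
Test 2 (P=0, Q=0, R=1): fault-free N0=0, N1=1, N2=1 → 1; observed 0. Eliminates N0 stuck-at-1, N1 stuck-at-0.
Only N2 stuck-at-0 is consistent with every test.

N2 stuck-at-0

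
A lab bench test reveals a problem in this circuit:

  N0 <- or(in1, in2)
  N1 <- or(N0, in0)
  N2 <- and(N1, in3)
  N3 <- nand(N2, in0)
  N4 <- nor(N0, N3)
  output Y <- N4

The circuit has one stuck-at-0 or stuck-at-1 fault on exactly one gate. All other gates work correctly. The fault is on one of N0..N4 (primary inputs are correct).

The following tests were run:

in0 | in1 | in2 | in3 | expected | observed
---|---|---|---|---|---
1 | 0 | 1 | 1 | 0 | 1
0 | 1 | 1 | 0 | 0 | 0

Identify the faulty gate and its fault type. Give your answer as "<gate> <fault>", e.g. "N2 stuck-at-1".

N0 stuck-at-0

Fault-free values for test 1 (in0=1, in1=0, in2=1, in3=1): N0=1, N1=1, N2=1, N3=0, N4=0, giving Y=0. Observed 1.
Test 1: faults giving observed 1 are {N0 stuck-at-0, N4 stuck-at-1}.
Test 2 (in0=0, in1=1, in2=1, in3=0): fault-free N0=1, N1=1, N2=0, N3=1, N4=0 → 0; observed 0. Eliminates N4 stuck-at-1.
Only N0 stuck-at-0 is consistent with every test.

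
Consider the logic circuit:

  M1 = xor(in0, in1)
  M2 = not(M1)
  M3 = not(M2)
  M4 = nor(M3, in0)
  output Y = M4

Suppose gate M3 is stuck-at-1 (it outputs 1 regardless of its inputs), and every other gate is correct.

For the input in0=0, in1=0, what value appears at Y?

Propagate with M3 forced: M1=0, M2=1, M3=1 [stuck-at-1], M4=0.
So Y = 0. (Without the fault it would be 1.)

0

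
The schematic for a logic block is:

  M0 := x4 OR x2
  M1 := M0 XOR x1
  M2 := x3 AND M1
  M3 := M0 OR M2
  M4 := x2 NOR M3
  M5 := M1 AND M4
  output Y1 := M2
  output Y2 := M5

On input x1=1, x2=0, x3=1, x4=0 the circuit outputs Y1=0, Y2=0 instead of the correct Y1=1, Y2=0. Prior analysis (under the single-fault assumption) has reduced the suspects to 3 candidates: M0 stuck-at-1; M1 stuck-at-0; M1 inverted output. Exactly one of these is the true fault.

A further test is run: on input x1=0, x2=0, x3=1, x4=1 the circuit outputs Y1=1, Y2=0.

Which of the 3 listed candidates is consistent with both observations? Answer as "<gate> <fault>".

Evaluate each candidate on input x1=0, x2=0, x3=1, x4=1:
  M0 stuck-at-1: M0=1 [stuck-at-1], M1=1, M2=1, M3=1, M4=0, M5=0 → Y1=1, Y2=0 — matches
  M1 stuck-at-0: M0=1, M1=0 [stuck-at-0], M2=0, M3=1, M4=0, M5=0 → Y1=0, Y2=0 — eliminated
  M1 inverted output: M0=1, M1=0 [inverted output], M2=0, M3=1, M4=0, M5=0 → Y1=0, Y2=0 — eliminated
Only M0 stuck-at-1 reproduces the observed Y1=1, Y2=0.

M0 stuck-at-1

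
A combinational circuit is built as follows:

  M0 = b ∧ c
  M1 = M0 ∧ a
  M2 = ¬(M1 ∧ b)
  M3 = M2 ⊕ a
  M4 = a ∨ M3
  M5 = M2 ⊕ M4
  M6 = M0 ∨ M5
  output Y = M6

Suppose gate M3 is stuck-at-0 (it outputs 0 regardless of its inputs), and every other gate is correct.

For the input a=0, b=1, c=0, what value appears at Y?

Propagate with M3 forced: M0=0, M1=0, M2=1, M3=0 [stuck-at-0], M4=0, M5=1, M6=1.
So Y = 1. (Without the fault it would be 0.)

1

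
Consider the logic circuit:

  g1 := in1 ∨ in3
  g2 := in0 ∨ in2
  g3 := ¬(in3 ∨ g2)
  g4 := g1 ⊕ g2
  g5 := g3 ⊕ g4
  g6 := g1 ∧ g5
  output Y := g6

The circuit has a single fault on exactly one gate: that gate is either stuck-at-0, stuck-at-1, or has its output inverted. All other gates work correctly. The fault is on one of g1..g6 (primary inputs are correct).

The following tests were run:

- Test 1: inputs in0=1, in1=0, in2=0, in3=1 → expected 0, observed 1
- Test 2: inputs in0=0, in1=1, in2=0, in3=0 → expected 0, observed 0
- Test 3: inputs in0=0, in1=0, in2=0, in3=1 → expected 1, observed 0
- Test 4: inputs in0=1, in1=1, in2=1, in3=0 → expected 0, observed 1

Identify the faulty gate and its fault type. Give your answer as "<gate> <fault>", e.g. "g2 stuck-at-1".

g3 stuck-at-1

Fault-free values for test 1 (in0=1, in1=0, in2=0, in3=1): g1=1, g2=1, g3=0, g4=0, g5=0, g6=0, giving Y=0. Observed 1.
Test 1: faults giving observed 1 are {g2 stuck-at-0, g2 inverted output, g3 stuck-at-1, g3 inverted output, g4 stuck-at-1, g4 inverted output, g5 stuck-at-1, g5 inverted output, g6 stuck-at-1, g6 inverted output}.
Test 2 (in0=0, in1=1, in2=0, in3=0): fault-free g1=1, g2=0, g3=1, g4=1, g5=0, g6=0 → 0; observed 0. Eliminates g3 inverted output, g4 inverted output, g5 stuck-at-1, g5 inverted output, g6 stuck-at-1, g6 inverted output.
Test 3 (in0=0, in1=0, in2=0, in3=1): fault-free g1=1, g2=0, g3=0, g4=1, g5=1, g6=1 → 1; observed 0. Eliminates g2 stuck-at-0, g4 stuck-at-1.
Test 4 (in0=1, in1=1, in2=1, in3=0): fault-free g1=1, g2=1, g3=0, g4=0, g5=0, g6=0 → 0; observed 1. Eliminates g2 inverted output.
Only g3 stuck-at-1 is consistent with every test.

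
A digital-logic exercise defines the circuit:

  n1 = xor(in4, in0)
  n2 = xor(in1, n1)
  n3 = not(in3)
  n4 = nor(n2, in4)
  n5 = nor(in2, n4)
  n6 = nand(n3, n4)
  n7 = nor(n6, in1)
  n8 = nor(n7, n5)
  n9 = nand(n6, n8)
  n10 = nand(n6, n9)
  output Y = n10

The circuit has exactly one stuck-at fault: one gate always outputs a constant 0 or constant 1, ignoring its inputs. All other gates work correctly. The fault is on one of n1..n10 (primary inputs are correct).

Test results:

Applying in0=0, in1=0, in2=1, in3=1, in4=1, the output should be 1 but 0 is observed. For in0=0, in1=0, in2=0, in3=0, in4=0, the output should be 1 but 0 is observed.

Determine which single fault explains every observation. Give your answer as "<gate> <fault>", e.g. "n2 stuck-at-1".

n10 stuck-at-0

Fault-free values for test 1 (in0=0, in1=0, in2=1, in3=1, in4=1): n1=1, n2=1, n3=0, n4=0, n5=0, n6=1, n7=0, n8=1, n9=0, n10=1, giving Y=1. Observed 0.
Test 1: faults giving observed 0 are {n5 stuck-at-1, n7 stuck-at-1, n8 stuck-at-0, n9 stuck-at-1, n10 stuck-at-0}.
Test 2 (in0=0, in1=0, in2=0, in3=0, in4=0): fault-free n1=0, n2=0, n3=1, n4=1, n5=0, n6=0, n7=1, n8=0, n9=1, n10=1 → 1; observed 0. Eliminates n5 stuck-at-1, n7 stuck-at-1, n8 stuck-at-0, n9 stuck-at-1.
Only n10 stuck-at-0 is consistent with every test.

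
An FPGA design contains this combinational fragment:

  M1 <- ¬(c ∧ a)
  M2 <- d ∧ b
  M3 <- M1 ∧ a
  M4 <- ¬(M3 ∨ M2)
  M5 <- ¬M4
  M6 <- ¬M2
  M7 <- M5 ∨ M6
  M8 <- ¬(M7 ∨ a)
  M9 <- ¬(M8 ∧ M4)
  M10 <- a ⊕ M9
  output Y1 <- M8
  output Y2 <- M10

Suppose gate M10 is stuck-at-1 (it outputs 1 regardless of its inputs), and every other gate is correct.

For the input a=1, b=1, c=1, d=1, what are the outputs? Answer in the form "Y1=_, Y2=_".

Y1=0, Y2=1

Propagate with M10 forced: M1=0, M2=1, M3=0, M4=0, M5=1, M6=0, M7=1, M8=0, M9=1, M10=1 [stuck-at-1].
So the outputs are Y1=0, Y2=1. (Without the fault they would be Y1=0, Y2=0.)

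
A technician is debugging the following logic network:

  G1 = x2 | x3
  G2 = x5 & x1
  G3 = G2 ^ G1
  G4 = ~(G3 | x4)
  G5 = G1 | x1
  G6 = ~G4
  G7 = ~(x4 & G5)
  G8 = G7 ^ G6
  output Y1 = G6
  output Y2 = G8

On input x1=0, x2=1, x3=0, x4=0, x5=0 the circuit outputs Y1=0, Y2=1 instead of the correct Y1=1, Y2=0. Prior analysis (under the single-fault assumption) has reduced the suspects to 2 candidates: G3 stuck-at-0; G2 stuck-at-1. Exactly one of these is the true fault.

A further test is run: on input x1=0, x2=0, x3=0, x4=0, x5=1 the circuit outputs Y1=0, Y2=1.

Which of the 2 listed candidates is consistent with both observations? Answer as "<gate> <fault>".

Evaluate each candidate on input x1=0, x2=0, x3=0, x4=0, x5=1:
  G3 stuck-at-0: G1=0, G2=0, G3=0 [stuck-at-0], G4=1, G5=0, G6=0, G7=1, G8=1 → Y1=0, Y2=1 — matches
  G2 stuck-at-1: G1=0, G2=1 [stuck-at-1], G3=1, G4=0, G5=0, G6=1, G7=1, G8=0 → Y1=1, Y2=0 — eliminated
Only G3 stuck-at-0 reproduces the observed Y1=0, Y2=1.

G3 stuck-at-0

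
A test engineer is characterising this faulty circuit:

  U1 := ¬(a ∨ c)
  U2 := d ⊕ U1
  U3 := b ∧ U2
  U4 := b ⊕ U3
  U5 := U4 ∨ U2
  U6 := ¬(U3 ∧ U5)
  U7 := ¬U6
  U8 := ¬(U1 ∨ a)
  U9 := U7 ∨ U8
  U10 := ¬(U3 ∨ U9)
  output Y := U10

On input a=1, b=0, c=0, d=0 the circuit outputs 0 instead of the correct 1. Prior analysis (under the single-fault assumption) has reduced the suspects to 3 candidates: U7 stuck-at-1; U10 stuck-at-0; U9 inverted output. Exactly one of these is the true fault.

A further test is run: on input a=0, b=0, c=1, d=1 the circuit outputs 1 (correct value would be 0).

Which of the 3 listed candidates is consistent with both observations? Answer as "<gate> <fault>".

U9 inverted output

Evaluate each candidate on input a=0, b=0, c=1, d=1:
  U7 stuck-at-1: U1=0, U2=1, U3=0, U4=0, U5=1, U6=1, U7=1 [stuck-at-1], U8=1, U9=1, U10=0 → 0 — eliminated
  U10 stuck-at-0: U1=0, U2=1, U3=0, U4=0, U5=1, U6=1, U7=0, U8=1, U9=1, U10=0 [stuck-at-0] → 0 — eliminated
  U9 inverted output: U1=0, U2=1, U3=0, U4=0, U5=1, U6=1, U7=0, U8=1, U9=0 [inverted output], U10=1 → 1 — matches
Only U9 inverted output reproduces the observed 1.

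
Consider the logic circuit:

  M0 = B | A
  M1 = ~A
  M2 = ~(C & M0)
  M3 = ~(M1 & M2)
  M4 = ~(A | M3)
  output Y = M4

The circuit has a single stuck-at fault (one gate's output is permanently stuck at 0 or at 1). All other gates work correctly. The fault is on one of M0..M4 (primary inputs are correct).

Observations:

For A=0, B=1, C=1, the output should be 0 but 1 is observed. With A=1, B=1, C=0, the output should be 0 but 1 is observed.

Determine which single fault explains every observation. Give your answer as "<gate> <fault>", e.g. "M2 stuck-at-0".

Fault-free values for test 1 (A=0, B=1, C=1): M0=1, M1=1, M2=0, M3=1, M4=0, giving Y=0. Observed 1.
Test 1: faults giving observed 1 are {M0 stuck-at-0, M2 stuck-at-1, M3 stuck-at-0, M4 stuck-at-1}.
Test 2 (A=1, B=1, C=0): fault-free M0=1, M1=0, M2=1, M3=1, M4=0 → 0; observed 1. Eliminates M0 stuck-at-0, M2 stuck-at-1, M3 stuck-at-0.
Only M4 stuck-at-1 is consistent with every test.

M4 stuck-at-1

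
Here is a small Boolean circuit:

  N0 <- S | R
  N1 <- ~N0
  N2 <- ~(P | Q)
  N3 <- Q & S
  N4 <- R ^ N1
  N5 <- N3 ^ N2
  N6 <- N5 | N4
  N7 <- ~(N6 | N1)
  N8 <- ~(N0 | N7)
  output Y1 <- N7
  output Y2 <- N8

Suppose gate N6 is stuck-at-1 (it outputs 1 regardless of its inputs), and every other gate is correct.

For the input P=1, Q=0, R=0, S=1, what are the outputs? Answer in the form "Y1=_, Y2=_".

Propagate with N6 forced: N0=1, N1=0, N2=0, N3=0, N4=0, N5=0, N6=1 [stuck-at-1], N7=0, N8=0.
So the outputs are Y1=0, Y2=0. (Without the fault they would be Y1=1, Y2=0.)

Y1=0, Y2=0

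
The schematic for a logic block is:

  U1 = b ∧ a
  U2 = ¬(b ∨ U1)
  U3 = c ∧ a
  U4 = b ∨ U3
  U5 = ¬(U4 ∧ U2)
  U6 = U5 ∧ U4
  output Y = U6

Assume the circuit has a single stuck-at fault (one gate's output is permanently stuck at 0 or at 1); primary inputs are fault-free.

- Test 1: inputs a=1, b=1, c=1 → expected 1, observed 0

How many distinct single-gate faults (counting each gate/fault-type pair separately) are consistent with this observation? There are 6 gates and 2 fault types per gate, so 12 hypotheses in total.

Fault-free: U1=1, U2=0, U3=1, U4=1, U5=1, U6=1 → 1. Observed 0.
  U1 stuck-at-0: output 1 ✗
  U1 stuck-at-1: output 1 ✗
  U2 stuck-at-0: output 1 ✗
  U2 stuck-at-1: output 0 ✓
  U3 stuck-at-0: output 1 ✗
  U3 stuck-at-1: output 1 ✗
  U4 stuck-at-0: output 0 ✓
  U4 stuck-at-1: output 1 ✗
  U5 stuck-at-0: output 0 ✓
  U5 stuck-at-1: output 1 ✗
  U6 stuck-at-0: output 0 ✓
  U6 stuck-at-1: output 1 ✗
Consistent faults: {U2 stuck-at-1, U4 stuck-at-0, U5 stuck-at-0, U6 stuck-at-0} — 4 in all.

4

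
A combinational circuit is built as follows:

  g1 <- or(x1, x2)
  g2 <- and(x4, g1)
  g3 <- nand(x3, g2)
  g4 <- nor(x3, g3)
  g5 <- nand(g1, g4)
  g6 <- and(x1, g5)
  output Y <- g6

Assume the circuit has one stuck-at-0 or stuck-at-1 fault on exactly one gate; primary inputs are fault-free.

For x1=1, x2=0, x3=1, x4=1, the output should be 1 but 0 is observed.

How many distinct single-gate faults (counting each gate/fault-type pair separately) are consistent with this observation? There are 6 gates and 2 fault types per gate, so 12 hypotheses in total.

3

Fault-free: g1=1, g2=1, g3=0, g4=0, g5=1, g6=1 → 1. Observed 0.
  g1 stuck-at-0: output 1 ✗
  g1 stuck-at-1: output 1 ✗
  g2 stuck-at-0: output 1 ✗
  g2 stuck-at-1: output 1 ✗
  g3 stuck-at-0: output 1 ✗
  g3 stuck-at-1: output 1 ✗
  g4 stuck-at-0: output 1 ✗
  g4 stuck-at-1: output 0 ✓
  g5 stuck-at-0: output 0 ✓
  g5 stuck-at-1: output 1 ✗
  g6 stuck-at-0: output 0 ✓
  g6 stuck-at-1: output 1 ✗
Consistent faults: {g4 stuck-at-1, g5 stuck-at-0, g6 stuck-at-0} — 3 in all.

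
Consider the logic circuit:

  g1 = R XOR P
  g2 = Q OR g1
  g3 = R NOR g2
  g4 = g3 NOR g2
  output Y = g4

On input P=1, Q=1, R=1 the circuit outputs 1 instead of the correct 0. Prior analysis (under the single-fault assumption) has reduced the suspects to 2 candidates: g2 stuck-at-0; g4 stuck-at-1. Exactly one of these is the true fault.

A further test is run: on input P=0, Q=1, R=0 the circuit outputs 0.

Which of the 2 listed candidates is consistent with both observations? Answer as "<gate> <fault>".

Evaluate each candidate on input P=0, Q=1, R=0:
  g2 stuck-at-0: g1=0, g2=0 [stuck-at-0], g3=1, g4=0 → 0 — matches
  g4 stuck-at-1: g1=0, g2=1, g3=0, g4=1 [stuck-at-1] → 1 — eliminated
Only g2 stuck-at-0 reproduces the observed 0.

g2 stuck-at-0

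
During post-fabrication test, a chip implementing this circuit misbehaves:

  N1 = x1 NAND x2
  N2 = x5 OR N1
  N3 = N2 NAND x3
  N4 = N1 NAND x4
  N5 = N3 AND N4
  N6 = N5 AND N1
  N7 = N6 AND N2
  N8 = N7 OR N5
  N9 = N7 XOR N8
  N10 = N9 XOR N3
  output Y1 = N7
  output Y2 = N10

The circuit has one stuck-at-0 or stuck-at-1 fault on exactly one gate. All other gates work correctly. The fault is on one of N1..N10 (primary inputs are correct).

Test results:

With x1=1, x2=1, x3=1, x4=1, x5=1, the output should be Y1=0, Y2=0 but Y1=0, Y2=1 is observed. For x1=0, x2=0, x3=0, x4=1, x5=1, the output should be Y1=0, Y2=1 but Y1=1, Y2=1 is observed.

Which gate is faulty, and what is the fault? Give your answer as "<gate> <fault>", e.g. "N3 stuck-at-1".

N5 stuck-at-1

Fault-free values for test 1 (x1=1, x2=1, x3=1, x4=1, x5=1): N1=0, N2=1, N3=0, N4=1, N5=0, N6=0, N7=0, N8=0, N9=0, N10=0, giving Y1=0, Y2=0. Observed Y1=0, Y2=1.
Test 1: faults giving observed Y1=0, Y2=1 are {N5 stuck-at-1, N8 stuck-at-1, N9 stuck-at-1, N10 stuck-at-1}.
Test 2 (x1=0, x2=0, x3=0, x4=1, x5=1): fault-free N1=1, N2=1, N3=1, N4=0, N5=0, N6=0, N7=0, N8=0, N9=0, N10=1 → Y1=0, Y2=1; observed Y1=1, Y2=1. Eliminates N8 stuck-at-1, N9 stuck-at-1, N10 stuck-at-1.
Only N5 stuck-at-1 is consistent with every test.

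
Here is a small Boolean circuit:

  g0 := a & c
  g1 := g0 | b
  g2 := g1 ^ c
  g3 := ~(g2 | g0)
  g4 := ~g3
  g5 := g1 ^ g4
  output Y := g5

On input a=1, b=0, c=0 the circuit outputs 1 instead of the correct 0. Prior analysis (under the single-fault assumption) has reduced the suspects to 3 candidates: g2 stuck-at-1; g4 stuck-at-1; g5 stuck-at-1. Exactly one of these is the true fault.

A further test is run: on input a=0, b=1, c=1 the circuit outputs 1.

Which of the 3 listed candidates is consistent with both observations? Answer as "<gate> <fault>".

g5 stuck-at-1

Evaluate each candidate on input a=0, b=1, c=1:
  g2 stuck-at-1: g0=0, g1=1, g2=1 [stuck-at-1], g3=0, g4=1, g5=0 → 0 — eliminated
  g4 stuck-at-1: g0=0, g1=1, g2=0, g3=1, g4=1 [stuck-at-1], g5=0 → 0 — eliminated
  g5 stuck-at-1: g0=0, g1=1, g2=0, g3=1, g4=0, g5=1 [stuck-at-1] → 1 — matches
Only g5 stuck-at-1 reproduces the observed 1.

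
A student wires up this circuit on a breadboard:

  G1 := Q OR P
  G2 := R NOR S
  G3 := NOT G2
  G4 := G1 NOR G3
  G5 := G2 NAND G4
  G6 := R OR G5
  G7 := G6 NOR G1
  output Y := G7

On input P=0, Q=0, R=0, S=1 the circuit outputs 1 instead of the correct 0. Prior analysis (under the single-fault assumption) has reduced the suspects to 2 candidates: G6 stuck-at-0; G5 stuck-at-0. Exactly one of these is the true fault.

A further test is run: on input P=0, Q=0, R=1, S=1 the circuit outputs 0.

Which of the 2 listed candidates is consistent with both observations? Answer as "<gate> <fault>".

G5 stuck-at-0

Evaluate each candidate on input P=0, Q=0, R=1, S=1:
  G6 stuck-at-0: G1=0, G2=0, G3=1, G4=0, G5=1, G6=0 [stuck-at-0], G7=1 → 1 — eliminated
  G5 stuck-at-0: G1=0, G2=0, G3=1, G4=0, G5=0 [stuck-at-0], G6=1, G7=0 → 0 — matches
Only G5 stuck-at-0 reproduces the observed 0.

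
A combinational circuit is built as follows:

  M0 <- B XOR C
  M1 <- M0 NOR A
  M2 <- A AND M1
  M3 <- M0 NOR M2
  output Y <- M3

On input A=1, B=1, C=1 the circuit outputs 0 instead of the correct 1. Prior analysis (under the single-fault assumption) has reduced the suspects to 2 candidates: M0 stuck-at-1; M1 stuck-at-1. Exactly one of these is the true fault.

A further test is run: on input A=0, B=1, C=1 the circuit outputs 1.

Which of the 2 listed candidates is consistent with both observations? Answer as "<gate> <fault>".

M1 stuck-at-1

Evaluate each candidate on input A=0, B=1, C=1:
  M0 stuck-at-1: M0=1 [stuck-at-1], M1=0, M2=0, M3=0 → 0 — eliminated
  M1 stuck-at-1: M0=0, M1=1 [stuck-at-1], M2=0, M3=1 → 1 — matches
Only M1 stuck-at-1 reproduces the observed 1.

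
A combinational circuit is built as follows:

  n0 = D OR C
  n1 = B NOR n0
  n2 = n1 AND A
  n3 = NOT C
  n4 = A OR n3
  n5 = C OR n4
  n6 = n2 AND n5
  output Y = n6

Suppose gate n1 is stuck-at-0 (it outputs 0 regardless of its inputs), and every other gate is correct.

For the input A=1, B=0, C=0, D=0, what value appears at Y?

0

Propagate with n1 forced: n0=0, n1=0 [stuck-at-0], n2=0, n3=1, n4=1, n5=1, n6=0.
So Y = 0. (Without the fault it would be 1.)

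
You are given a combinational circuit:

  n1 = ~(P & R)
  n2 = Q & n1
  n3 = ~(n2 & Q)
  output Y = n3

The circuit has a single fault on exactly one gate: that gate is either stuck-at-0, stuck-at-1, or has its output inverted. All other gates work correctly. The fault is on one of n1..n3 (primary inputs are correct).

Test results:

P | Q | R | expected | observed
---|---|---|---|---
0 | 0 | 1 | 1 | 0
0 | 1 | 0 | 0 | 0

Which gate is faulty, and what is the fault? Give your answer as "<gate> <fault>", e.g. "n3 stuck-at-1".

n3 stuck-at-0

Fault-free values for test 1 (P=0, Q=0, R=1): n1=1, n2=0, n3=1, giving Y=1. Observed 0.
Test 1: faults giving observed 0 are {n3 stuck-at-0, n3 inverted output}.
Test 2 (P=0, Q=1, R=0): fault-free n1=1, n2=1, n3=0 → 0; observed 0. Eliminates n3 inverted output.
Only n3 stuck-at-0 is consistent with every test.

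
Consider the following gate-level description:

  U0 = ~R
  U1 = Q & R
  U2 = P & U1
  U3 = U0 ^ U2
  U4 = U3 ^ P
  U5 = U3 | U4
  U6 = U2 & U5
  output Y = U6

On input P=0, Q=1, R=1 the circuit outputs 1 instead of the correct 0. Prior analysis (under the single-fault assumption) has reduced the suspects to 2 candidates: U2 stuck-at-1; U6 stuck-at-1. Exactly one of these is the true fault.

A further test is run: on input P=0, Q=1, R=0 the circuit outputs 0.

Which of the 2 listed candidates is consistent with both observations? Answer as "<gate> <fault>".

Evaluate each candidate on input P=0, Q=1, R=0:
  U2 stuck-at-1: U0=1, U1=0, U2=1 [stuck-at-1], U3=0, U4=0, U5=0, U6=0 → 0 — matches
  U6 stuck-at-1: U0=1, U1=0, U2=0, U3=1, U4=1, U5=1, U6=1 [stuck-at-1] → 1 — eliminated
Only U2 stuck-at-1 reproduces the observed 0.

U2 stuck-at-1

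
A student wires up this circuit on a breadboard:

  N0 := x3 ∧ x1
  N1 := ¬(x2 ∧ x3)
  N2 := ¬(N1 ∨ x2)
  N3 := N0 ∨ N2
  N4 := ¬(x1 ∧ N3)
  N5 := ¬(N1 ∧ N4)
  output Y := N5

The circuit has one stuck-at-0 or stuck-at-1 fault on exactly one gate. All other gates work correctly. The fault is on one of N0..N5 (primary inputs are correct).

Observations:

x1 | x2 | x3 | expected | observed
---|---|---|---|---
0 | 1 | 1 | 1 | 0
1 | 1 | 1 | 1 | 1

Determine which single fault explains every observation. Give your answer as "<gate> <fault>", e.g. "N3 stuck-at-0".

N1 stuck-at-1

Fault-free values for test 1 (x1=0, x2=1, x3=1): N0=0, N1=0, N2=0, N3=0, N4=1, N5=1, giving Y=1. Observed 0.
Test 1: faults giving observed 0 are {N1 stuck-at-1, N5 stuck-at-0}.
Test 2 (x1=1, x2=1, x3=1): fault-free N0=1, N1=0, N2=0, N3=1, N4=0, N5=1 → 1; observed 1. Eliminates N5 stuck-at-0.
Only N1 stuck-at-1 is consistent with every test.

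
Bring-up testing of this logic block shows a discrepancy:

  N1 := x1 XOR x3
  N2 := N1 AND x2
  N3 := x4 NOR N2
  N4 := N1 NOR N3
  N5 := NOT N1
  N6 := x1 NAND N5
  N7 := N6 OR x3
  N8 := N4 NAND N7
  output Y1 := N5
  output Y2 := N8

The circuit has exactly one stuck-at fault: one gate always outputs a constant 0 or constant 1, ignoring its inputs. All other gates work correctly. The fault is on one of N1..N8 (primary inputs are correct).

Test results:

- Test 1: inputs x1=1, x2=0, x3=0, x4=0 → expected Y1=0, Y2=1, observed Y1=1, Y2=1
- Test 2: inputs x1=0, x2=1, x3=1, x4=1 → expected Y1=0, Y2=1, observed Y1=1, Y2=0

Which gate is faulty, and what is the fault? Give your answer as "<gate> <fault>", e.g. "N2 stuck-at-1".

N1 stuck-at-0

Fault-free values for test 1 (x1=1, x2=0, x3=0, x4=0): N1=1, N2=0, N3=1, N4=0, N5=0, N6=1, N7=1, N8=1, giving Y1=0, Y2=1. Observed Y1=1, Y2=1.
Test 1: faults giving observed Y1=1, Y2=1 are {N1 stuck-at-0, N5 stuck-at-1}.
Test 2 (x1=0, x2=1, x3=1, x4=1): fault-free N1=1, N2=1, N3=0, N4=0, N5=0, N6=1, N7=1, N8=1 → Y1=0, Y2=1; observed Y1=1, Y2=0. Eliminates N5 stuck-at-1.
Only N1 stuck-at-0 is consistent with every test.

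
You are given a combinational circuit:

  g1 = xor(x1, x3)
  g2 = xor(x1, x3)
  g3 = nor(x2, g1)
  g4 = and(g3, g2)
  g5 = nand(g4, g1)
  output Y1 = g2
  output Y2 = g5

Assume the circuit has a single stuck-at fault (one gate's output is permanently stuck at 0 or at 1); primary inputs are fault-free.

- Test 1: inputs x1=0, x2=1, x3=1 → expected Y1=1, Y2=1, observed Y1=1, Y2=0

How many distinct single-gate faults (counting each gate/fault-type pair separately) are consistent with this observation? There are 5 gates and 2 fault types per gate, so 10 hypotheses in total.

3

Fault-free: g1=1, g2=1, g3=0, g4=0, g5=1 → Y1=1, Y2=1. Observed Y1=1, Y2=0.
  g1 stuck-at-0: output Y1=1, Y2=1 ✗
  g1 stuck-at-1: output Y1=1, Y2=1 ✗
  g2 stuck-at-0: output Y1=0, Y2=1 ✗
  g2 stuck-at-1: output Y1=1, Y2=1 ✗
  g3 stuck-at-0: output Y1=1, Y2=1 ✗
  g3 stuck-at-1: output Y1=1, Y2=0 ✓
  g4 stuck-at-0: output Y1=1, Y2=1 ✗
  g4 stuck-at-1: output Y1=1, Y2=0 ✓
  g5 stuck-at-0: output Y1=1, Y2=0 ✓
  g5 stuck-at-1: output Y1=1, Y2=1 ✗
Consistent faults: {g3 stuck-at-1, g4 stuck-at-1, g5 stuck-at-0} — 3 in all.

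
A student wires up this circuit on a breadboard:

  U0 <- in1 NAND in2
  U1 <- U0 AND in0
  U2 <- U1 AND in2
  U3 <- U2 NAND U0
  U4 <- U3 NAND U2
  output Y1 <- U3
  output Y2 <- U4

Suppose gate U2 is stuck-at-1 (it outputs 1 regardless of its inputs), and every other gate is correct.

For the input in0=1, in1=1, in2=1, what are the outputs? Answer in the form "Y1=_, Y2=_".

Propagate with U2 forced: U0=0, U1=0, U2=1 [stuck-at-1], U3=1, U4=0.
So the outputs are Y1=1, Y2=0. (Without the fault they would be Y1=1, Y2=1.)

Y1=1, Y2=0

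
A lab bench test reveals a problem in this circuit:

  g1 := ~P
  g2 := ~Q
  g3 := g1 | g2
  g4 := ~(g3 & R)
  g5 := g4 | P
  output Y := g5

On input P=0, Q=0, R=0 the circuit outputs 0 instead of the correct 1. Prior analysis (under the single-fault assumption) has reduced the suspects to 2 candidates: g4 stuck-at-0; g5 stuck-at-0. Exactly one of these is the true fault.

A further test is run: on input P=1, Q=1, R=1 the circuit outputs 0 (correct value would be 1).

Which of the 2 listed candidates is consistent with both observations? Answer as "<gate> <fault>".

g5 stuck-at-0

Evaluate each candidate on input P=1, Q=1, R=1:
  g4 stuck-at-0: g1=0, g2=0, g3=0, g4=0 [stuck-at-0], g5=1 → 1 — eliminated
  g5 stuck-at-0: g1=0, g2=0, g3=0, g4=1, g5=0 [stuck-at-0] → 0 — matches
Only g5 stuck-at-0 reproduces the observed 0.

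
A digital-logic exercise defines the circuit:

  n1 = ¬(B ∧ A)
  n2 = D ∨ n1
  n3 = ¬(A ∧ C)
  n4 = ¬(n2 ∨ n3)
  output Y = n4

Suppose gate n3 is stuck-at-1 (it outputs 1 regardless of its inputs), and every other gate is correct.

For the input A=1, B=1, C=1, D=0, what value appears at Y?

Propagate with n3 forced: n1=0, n2=0, n3=1 [stuck-at-1], n4=0.
So Y = 0. (Without the fault it would be 1.)

0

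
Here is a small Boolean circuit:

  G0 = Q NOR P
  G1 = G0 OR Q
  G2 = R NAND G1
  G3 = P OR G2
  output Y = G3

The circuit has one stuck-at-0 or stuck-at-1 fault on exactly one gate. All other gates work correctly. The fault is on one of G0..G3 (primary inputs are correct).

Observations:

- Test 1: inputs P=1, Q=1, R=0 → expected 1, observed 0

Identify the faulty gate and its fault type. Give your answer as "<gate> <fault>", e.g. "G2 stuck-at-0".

G3 stuck-at-0

Fault-free values for test 1 (P=1, Q=1, R=0): G0=0, G1=1, G2=1, G3=1, giving Y=1. Observed 0.
Test 1: faults giving observed 0 are {G3 stuck-at-0}.
Only G3 stuck-at-0 is consistent with every test.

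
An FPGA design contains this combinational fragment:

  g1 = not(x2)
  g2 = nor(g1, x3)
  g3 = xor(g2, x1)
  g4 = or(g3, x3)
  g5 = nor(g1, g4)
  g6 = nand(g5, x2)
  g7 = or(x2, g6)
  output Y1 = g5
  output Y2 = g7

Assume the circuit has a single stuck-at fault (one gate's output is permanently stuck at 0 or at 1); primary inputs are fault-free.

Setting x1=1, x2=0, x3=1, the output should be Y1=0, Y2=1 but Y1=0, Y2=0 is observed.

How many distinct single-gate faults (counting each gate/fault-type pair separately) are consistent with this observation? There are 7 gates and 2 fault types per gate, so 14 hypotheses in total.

Fault-free: g1=1, g2=0, g3=1, g4=1, g5=0, g6=1, g7=1 → Y1=0, Y2=1. Observed Y1=0, Y2=0.
  g1 stuck-at-0: output Y1=0, Y2=1 ✗
  g1 stuck-at-1: output Y1=0, Y2=1 ✗
  g2 stuck-at-0: output Y1=0, Y2=1 ✗
  g2 stuck-at-1: output Y1=0, Y2=1 ✗
  g3 stuck-at-0: output Y1=0, Y2=1 ✗
  g3 stuck-at-1: output Y1=0, Y2=1 ✗
  g4 stuck-at-0: output Y1=0, Y2=1 ✗
  g4 stuck-at-1: output Y1=0, Y2=1 ✗
  g5 stuck-at-0: output Y1=0, Y2=1 ✗
  g5 stuck-at-1: output Y1=1, Y2=1 ✗
  g6 stuck-at-0: output Y1=0, Y2=0 ✓
  g6 stuck-at-1: output Y1=0, Y2=1 ✗
  g7 stuck-at-0: output Y1=0, Y2=0 ✓
  g7 stuck-at-1: output Y1=0, Y2=1 ✗
Consistent faults: {g6 stuck-at-0, g7 stuck-at-0} — 2 in all.

2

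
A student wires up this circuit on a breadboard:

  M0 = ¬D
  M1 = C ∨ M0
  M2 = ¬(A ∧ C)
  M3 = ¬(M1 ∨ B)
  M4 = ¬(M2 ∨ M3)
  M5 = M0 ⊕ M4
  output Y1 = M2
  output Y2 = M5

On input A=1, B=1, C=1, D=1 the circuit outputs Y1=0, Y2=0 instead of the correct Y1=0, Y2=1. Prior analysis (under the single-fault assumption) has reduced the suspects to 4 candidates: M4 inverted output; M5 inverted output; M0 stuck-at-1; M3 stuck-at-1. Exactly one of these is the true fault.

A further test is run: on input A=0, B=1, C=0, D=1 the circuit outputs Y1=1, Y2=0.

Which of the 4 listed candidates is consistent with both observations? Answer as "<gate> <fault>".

M3 stuck-at-1

Evaluate each candidate on input A=0, B=1, C=0, D=1:
  M4 inverted output: M0=0, M1=0, M2=1, M3=0, M4=1 [inverted output], M5=1 → Y1=1, Y2=1 — eliminated
  M5 inverted output: M0=0, M1=0, M2=1, M3=0, M4=0, M5=1 [inverted output] → Y1=1, Y2=1 — eliminated
  M0 stuck-at-1: M0=1 [stuck-at-1], M1=1, M2=1, M3=0, M4=0, M5=1 → Y1=1, Y2=1 — eliminated
  M3 stuck-at-1: M0=0, M1=0, M2=1, M3=1 [stuck-at-1], M4=0, M5=0 → Y1=1, Y2=0 — matches
Only M3 stuck-at-1 reproduces the observed Y1=1, Y2=0.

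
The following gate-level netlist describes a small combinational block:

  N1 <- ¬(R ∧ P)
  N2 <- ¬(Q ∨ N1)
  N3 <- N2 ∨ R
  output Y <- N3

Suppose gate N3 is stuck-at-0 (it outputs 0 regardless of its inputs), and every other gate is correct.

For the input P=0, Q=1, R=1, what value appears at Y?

Propagate with N3 forced: N1=1, N2=0, N3=0 [stuck-at-0].
So Y = 0. (Without the fault it would be 1.)

0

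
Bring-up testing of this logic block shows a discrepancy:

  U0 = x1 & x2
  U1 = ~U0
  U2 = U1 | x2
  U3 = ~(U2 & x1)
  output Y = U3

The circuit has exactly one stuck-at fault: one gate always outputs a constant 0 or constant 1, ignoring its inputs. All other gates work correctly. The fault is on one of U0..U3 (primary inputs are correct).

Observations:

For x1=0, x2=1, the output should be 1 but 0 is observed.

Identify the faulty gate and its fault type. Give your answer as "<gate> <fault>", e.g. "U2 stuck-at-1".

Fault-free values for test 1 (x1=0, x2=1): U0=0, U1=1, U2=1, U3=1, giving Y=1. Observed 0.
Test 1: faults giving observed 0 are {U3 stuck-at-0}.
Only U3 stuck-at-0 is consistent with every test.

U3 stuck-at-0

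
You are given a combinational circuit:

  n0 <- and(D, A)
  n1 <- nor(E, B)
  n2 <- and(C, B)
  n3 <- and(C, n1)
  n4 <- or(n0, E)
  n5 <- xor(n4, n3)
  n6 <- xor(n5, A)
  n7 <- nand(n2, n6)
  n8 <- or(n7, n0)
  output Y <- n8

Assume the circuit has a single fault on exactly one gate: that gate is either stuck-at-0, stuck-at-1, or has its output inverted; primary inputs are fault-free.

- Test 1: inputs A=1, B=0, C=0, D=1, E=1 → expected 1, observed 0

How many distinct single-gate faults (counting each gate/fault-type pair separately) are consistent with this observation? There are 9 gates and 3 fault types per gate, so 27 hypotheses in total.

2

Fault-free: n0=1, n1=0, n2=0, n3=0, n4=1, n5=1, n6=0, n7=1, n8=1 → 1. Observed 0.
  n0: none of the 3 fault types match ✗
  n1: none of the 3 fault types match ✗
  n2: none of the 3 fault types match ✗
  n3: none of the 3 fault types match ✗
  n4: none of the 3 fault types match ✗
  n5: none of the 3 fault types match ✗
  n6: none of the 3 fault types match ✗
  n7: none of the 3 fault types match ✗
  n8: stuck-at-0, inverted output ✓; others ✗
Consistent faults: {n8 stuck-at-0, n8 inverted output} — 2 in all.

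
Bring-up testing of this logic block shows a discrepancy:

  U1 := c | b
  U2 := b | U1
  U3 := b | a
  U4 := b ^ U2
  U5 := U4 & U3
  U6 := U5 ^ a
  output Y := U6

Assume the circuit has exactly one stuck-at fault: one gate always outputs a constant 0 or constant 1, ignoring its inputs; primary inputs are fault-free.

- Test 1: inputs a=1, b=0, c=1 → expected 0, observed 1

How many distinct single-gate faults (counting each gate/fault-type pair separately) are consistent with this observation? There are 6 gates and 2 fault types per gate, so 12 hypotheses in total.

Fault-free: U1=1, U2=1, U3=1, U4=1, U5=1, U6=0 → 0. Observed 1.
  U1 stuck-at-0: output 1 ✓
  U1 stuck-at-1: output 0 ✗
  U2 stuck-at-0: output 1 ✓
  U2 stuck-at-1: output 0 ✗
  U3 stuck-at-0: output 1 ✓
  U3 stuck-at-1: output 0 ✗
  U4 stuck-at-0: output 1 ✓
  U4 stuck-at-1: output 0 ✗
  U5 stuck-at-0: output 1 ✓
  U5 stuck-at-1: output 0 ✗
  U6 stuck-at-0: output 0 ✗
  U6 stuck-at-1: output 1 ✓
Consistent faults: {U1 stuck-at-0, U2 stuck-at-0, U3 stuck-at-0, U4 stuck-at-0, U5 stuck-at-0, U6 stuck-at-1} — 6 in all.

6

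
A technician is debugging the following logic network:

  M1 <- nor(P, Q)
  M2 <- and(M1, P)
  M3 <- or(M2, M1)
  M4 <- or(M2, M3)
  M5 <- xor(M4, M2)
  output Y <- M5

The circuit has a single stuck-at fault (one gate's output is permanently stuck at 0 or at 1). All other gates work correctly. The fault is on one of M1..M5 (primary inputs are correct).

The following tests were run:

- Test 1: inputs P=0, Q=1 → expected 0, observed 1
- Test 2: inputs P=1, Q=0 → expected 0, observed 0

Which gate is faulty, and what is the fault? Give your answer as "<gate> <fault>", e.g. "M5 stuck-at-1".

Fault-free values for test 1 (P=0, Q=1): M1=0, M2=0, M3=0, M4=0, M5=0, giving Y=0. Observed 1.
Test 1: faults giving observed 1 are {M1 stuck-at-1, M3 stuck-at-1, M4 stuck-at-1, M5 stuck-at-1}.
Test 2 (P=1, Q=0): fault-free M1=0, M2=0, M3=0, M4=0, M5=0 → 0; observed 0. Eliminates M3 stuck-at-1, M4 stuck-at-1, M5 stuck-at-1.
Only M1 stuck-at-1 is consistent with every test.

M1 stuck-at-1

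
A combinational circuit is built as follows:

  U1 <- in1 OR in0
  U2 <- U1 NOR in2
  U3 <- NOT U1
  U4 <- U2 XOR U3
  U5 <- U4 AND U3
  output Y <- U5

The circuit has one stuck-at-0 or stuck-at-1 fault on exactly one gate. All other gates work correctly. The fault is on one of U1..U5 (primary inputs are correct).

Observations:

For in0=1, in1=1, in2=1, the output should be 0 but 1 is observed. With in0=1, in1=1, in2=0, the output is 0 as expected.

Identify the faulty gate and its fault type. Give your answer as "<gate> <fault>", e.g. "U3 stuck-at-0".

U1 stuck-at-0

Fault-free values for test 1 (in0=1, in1=1, in2=1): U1=1, U2=0, U3=0, U4=0, U5=0, giving Y=0. Observed 1.
Test 1: faults giving observed 1 are {U1 stuck-at-0, U3 stuck-at-1, U5 stuck-at-1}.
Test 2 (in0=1, in1=1, in2=0): fault-free U1=1, U2=0, U3=0, U4=0, U5=0 → 0; observed 0. Eliminates U3 stuck-at-1, U5 stuck-at-1.
Only U1 stuck-at-0 is consistent with every test.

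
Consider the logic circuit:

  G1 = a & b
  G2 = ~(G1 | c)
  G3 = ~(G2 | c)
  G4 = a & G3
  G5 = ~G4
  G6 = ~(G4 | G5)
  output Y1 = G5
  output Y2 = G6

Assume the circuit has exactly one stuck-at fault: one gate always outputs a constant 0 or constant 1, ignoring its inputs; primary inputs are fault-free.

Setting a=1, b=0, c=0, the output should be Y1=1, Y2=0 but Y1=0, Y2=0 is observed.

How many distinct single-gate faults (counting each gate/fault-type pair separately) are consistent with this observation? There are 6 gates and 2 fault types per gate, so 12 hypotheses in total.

Fault-free: G1=0, G2=1, G3=0, G4=0, G5=1, G6=0 → Y1=1, Y2=0. Observed Y1=0, Y2=0.
  G1 stuck-at-0: output Y1=1, Y2=0 ✗
  G1 stuck-at-1: output Y1=0, Y2=0 ✓
  G2 stuck-at-0: output Y1=0, Y2=0 ✓
  G2 stuck-at-1: output Y1=1, Y2=0 ✗
  G3 stuck-at-0: output Y1=1, Y2=0 ✗
  G3 stuck-at-1: output Y1=0, Y2=0 ✓
  G4 stuck-at-0: output Y1=1, Y2=0 ✗
  G4 stuck-at-1: output Y1=0, Y2=0 ✓
  G5 stuck-at-0: output Y1=0, Y2=1 ✗
  G5 stuck-at-1: output Y1=1, Y2=0 ✗
  G6 stuck-at-0: output Y1=1, Y2=0 ✗
  G6 stuck-at-1: output Y1=1, Y2=1 ✗
Consistent faults: {G1 stuck-at-1, G2 stuck-at-0, G3 stuck-at-1, G4 stuck-at-1} — 4 in all.

4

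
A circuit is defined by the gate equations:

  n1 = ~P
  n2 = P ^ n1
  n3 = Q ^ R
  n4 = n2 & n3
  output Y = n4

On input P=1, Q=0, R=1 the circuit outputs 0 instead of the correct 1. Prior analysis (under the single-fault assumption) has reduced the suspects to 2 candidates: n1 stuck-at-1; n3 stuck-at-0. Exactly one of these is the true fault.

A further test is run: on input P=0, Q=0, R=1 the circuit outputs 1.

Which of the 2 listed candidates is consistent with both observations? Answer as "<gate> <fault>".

Evaluate each candidate on input P=0, Q=0, R=1:
  n1 stuck-at-1: n1=1 [stuck-at-1], n2=1, n3=1, n4=1 → 1 — matches
  n3 stuck-at-0: n1=1, n2=1, n3=0 [stuck-at-0], n4=0 → 0 — eliminated
Only n1 stuck-at-1 reproduces the observed 1.

n1 stuck-at-1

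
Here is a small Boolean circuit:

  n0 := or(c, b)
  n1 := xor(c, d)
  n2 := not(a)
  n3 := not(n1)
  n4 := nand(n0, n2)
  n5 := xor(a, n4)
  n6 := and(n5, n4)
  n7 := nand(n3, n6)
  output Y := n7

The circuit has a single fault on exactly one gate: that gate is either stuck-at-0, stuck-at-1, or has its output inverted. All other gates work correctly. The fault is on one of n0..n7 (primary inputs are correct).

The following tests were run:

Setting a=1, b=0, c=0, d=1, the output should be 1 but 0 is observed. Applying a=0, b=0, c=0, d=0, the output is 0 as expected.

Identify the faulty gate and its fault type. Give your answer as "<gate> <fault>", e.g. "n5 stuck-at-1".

n7 stuck-at-0

Fault-free values for test 1 (a=1, b=0, c=0, d=1): n0=0, n1=1, n2=0, n3=0, n4=1, n5=0, n6=0, n7=1, giving Y=1. Observed 0.
Test 1: faults giving observed 0 are {n7 stuck-at-0, n7 inverted output}.
Test 2 (a=0, b=0, c=0, d=0): fault-free n0=0, n1=0, n2=1, n3=1, n4=1, n5=1, n6=1, n7=0 → 0; observed 0. Eliminates n7 inverted output.
Only n7 stuck-at-0 is consistent with every test.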